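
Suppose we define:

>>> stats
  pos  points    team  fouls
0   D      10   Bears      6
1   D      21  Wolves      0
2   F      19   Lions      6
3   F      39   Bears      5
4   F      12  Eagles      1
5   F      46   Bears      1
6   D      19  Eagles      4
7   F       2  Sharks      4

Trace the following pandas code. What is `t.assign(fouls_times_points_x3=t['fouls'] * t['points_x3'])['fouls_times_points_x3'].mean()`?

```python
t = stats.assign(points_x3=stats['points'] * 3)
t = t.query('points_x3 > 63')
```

361.5

add column points_x3 = stats['points'] * 3:
  pos  points    team  fouls  points_x3
0   D      10   Bears      6         30
1   D      21  Wolves      0         63
2   F      19   Lions      6         57
3   F      39   Bears      5        117
4   F      12  Eagles      1         36
5   F      46   Bears      1        138
6   D      19  Eagles      4         57
7   F       2  Sharks      4          6
filter rows where points_x3 > 63:
  pos  points   team  fouls  points_x3
3   F      39  Bears      5        117
5   F      46  Bears      1        138
add column fouls_times_points_x3 = t['fouls'] * t['points_x3']:
  pos  points   team  fouls  points_x3  fouls_times_points_x3
3   F      39  Bears      5        117                    585
5   F      46  Bears      1        138                    138
So mean() = 361.5.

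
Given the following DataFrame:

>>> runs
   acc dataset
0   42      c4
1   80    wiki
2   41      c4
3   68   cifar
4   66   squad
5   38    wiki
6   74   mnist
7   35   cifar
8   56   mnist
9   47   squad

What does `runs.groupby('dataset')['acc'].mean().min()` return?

group by dataset, mean of acc:
dataset
c4       41.5
cifar    51.5
mnist    65.0
squad    56.5
wiki     59.0
Name: acc, dtype: float64
Finally, min of the resulting series = 41.5.

41.5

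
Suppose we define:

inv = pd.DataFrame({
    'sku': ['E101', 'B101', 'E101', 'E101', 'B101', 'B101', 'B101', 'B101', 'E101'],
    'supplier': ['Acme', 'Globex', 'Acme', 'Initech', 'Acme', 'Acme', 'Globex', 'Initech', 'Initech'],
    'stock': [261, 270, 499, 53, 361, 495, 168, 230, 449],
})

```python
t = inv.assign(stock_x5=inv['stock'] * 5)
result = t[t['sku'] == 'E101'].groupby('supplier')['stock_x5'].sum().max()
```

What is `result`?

add column stock_x5 = inv['stock'] * 5:
    sku supplier  stock  stock_x5
0  E101     Acme    261      1305
1  B101   Globex    270      1350
2  E101     Acme    499      2495
3  E101  Initech     53       265
4  B101     Acme    361      1805
5  B101     Acme    495      2475
6  B101   Globex    168       840
7  B101  Initech    230      1150
8  E101  Initech    449      2245
filter rows where sku == 'E101':
    sku supplier  stock  stock_x5
0  E101     Acme    261      1305
2  E101     Acme    499      2495
3  E101  Initech     53       265
8  E101  Initech    449      2245
group by supplier, sum of stock_x5:
supplier
Acme       3800
Initech    2510
Name: stock_x5, dtype: int64
Hence 3800.

3800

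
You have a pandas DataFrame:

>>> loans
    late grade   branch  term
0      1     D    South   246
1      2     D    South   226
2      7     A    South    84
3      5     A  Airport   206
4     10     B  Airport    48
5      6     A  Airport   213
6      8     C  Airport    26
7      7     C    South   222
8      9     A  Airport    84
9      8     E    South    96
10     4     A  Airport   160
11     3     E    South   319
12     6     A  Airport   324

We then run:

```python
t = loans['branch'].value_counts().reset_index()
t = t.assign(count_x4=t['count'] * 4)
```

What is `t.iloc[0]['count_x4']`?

value_counts of branch:
branch
Airport    7
South      6
Name: count, dtype: int64
reset_index():
    branch  count
0  Airport      7
1    South      6
add column count_x4 = t['count'] * 4:
    branch  count  count_x4
0  Airport      7        28
1    South      6        24
Taking the value at position 0, column 'count_x4' gives 28.

28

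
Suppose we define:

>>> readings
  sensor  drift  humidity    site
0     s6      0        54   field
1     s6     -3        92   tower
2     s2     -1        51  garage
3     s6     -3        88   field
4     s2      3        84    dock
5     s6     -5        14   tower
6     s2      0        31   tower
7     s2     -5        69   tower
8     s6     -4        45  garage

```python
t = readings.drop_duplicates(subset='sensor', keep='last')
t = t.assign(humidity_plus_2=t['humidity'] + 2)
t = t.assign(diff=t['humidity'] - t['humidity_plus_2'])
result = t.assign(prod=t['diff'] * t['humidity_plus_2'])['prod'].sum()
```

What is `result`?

drop duplicate sensor (keep=last):
  sensor  drift  humidity    site
7     s2     -5        69   tower
8     s6     -4        45  garage
add column humidity_plus_2 = t['humidity'] + 2:
  sensor  drift  humidity    site  humidity_plus_2
7     s2     -5        69   tower               71
8     s6     -4        45  garage               47
add column diff = t['humidity'] - t['humidity_plus_2']:
  sensor  drift  humidity    site  humidity_plus_2  diff
7     s2     -5        69   tower               71    -2
8     s6     -4        45  garage               47    -2
add column prod = t['diff'] * t['humidity_plus_2']:
  sensor  drift  humidity    site  humidity_plus_2  diff  prod
7     s2     -5        69   tower               71    -2  -142
8     s6     -4        45  garage               47    -2   -94
Hence -236.

-236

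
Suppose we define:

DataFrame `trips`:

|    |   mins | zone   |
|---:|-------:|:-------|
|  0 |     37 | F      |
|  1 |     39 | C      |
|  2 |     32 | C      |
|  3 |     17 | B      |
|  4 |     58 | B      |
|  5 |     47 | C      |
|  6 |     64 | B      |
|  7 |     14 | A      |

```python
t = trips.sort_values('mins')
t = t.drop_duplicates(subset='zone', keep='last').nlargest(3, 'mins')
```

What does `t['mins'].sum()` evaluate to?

sort by mins:
   mins zone
7    14    A
3    17    B
2    32    C
0    37    F
1    39    C
5    47    C
4    58    B
6    64    B
drop duplicate zone (keep=last):
   mins zone
7    14    A
0    37    F
5    47    C
6    64    B
take 3 rows with largest mins:
   mins zone
6    64    B
5    47    C
0    37    F
Then the sum of column 'mins': 148

148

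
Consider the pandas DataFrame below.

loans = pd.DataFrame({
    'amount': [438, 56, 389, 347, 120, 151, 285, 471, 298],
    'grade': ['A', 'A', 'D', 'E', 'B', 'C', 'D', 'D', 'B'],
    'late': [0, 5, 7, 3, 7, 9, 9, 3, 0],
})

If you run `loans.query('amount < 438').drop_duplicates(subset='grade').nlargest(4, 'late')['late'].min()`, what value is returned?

filter rows where amount < 438:
   amount grade  late
1      56     A     5
2     389     D     7
3     347     E     3
4     120     B     7
5     151     C     9
6     285     D     9
8     298     B     0
drop duplicate grade (keep=first):
   amount grade  late
1      56     A     5
2     389     D     7
3     347     E     3
4     120     B     7
5     151     C     9
take 4 rows with largest late:
   amount grade  late
5     151     C     9
2     389     D     7
4     120     B     7
1      56     A     5
Then the min of column 'late': 5

5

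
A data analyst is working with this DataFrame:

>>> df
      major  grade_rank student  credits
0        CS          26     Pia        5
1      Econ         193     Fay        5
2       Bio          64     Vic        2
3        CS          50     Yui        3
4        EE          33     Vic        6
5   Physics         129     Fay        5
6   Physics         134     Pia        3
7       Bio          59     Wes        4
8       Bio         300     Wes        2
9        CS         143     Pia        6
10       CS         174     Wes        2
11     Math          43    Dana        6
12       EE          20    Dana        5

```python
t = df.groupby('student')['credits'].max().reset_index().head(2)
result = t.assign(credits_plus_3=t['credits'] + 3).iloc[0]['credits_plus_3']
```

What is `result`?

9

group by student, max of credits:
student
Dana    6
Fay     5
Pia     6
Vic     6
Wes     4
Yui     3
Name: credits, dtype: int64
reset_index():
  student  credits
0    Dana        6
1     Fay        5
2     Pia        6
3     Vic        6
4     Wes        4
5     Yui        3
take first 2 rows:
  student  credits
0    Dana        6
1     Fay        5
add column credits_plus_3 = t['credits'] + 3:
  student  credits  credits_plus_3
0    Dana        6               9
1     Fay        5               8
Taking the value at position 0, column 'credits_plus_3' gives 9.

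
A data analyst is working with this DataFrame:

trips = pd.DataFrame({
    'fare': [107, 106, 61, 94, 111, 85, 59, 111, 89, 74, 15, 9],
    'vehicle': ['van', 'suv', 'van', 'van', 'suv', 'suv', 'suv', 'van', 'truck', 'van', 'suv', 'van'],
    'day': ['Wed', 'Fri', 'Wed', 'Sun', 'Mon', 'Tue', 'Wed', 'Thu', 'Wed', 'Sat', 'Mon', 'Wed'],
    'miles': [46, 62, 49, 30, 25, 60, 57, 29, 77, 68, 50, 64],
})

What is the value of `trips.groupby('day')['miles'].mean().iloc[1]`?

group by day, mean of miles:
day
Fri    62.0
Mon    37.5
Sat    68.0
Sun    30.0
Thu    29.0
Tue    60.0
Wed    58.6
Name: miles, dtype: float64
value at position 1 → 37.5

37.5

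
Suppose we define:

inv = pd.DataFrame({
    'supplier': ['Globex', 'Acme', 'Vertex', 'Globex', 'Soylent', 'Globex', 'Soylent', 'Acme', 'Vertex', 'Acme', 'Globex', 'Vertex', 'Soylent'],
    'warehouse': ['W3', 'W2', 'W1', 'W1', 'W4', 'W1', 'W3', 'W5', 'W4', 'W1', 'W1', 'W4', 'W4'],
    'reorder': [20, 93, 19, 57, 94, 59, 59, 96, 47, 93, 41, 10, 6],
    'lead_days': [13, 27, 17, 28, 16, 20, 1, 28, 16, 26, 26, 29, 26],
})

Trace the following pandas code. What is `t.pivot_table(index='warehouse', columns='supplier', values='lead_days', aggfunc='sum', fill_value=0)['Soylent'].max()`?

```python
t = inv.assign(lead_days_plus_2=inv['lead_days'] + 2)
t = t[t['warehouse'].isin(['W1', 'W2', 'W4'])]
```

add column lead_days_plus_2 = inv['lead_days'] + 2:
   supplier warehouse  reorder  lead_days  lead_days_plus_2
0    Globex        W3       20         13                15
1      Acme        W2       93         27                29
2    Vertex        W1       19         17                19
3    Globex        W1       57         28                30
4   Soylent        W4       94         16                18
5    Globex        W1       59         20                22
6   Soylent        W3       59          1                 3
7      Acme        W5       96         28                30
8    Vertex        W4       47         16                18
9      Acme        W1       93         26                28
10   Globex        W1       41         26                28
11   Vertex        W4       10         29                31
12  Soylent        W4        6         26                28
filter rows where warehouse in ['W1', 'W2', 'W4']:
   supplier warehouse  reorder  lead_days  lead_days_plus_2
1      Acme        W2       93         27                29
2    Vertex        W1       19         17                19
3    Globex        W1       57         28                30
4   Soylent        W4       94         16                18
5    Globex        W1       59         20                22
8    Vertex        W4       47         16                18
9      Acme        W1       93         26                28
10   Globex        W1       41         26                28
11   Vertex        W4       10         29                31
12  Soylent        W4        6         26                28
pivot: rows=warehouse, cols=supplier, sum(lead_days):
supplier   Acme  Globex  Soylent  Vertex
warehouse                               
W1           26      74        0      17
W2           27       0        0       0
W4            0       0       42      45
max of column 'Soylent' → 42

42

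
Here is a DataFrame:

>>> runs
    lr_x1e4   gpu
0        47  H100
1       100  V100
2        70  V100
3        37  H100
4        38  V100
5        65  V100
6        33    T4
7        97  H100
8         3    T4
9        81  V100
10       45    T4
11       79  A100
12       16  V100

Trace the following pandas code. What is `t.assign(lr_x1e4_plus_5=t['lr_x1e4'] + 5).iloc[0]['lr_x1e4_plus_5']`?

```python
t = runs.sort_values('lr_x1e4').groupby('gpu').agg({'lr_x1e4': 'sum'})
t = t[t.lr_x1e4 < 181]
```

sort by lr_x1e4:
    lr_x1e4   gpu
8         3    T4
12       16  V100
6        33    T4
3        37  H100
4        38  V100
10       45    T4
0        47  H100
5        65  V100
2        70  V100
11       79  A100
9        81  V100
7        97  H100
1       100  V100
group by gpu, sum of lr_x1e4:
      lr_x1e4
gpu          
A100       79
H100      181
T4         81
V100      370
filter rows where lr_x1e4 < 181:
      lr_x1e4
gpu          
A100       79
T4         81
add column lr_x1e4_plus_5 = t['lr_x1e4'] + 5:
      lr_x1e4  lr_x1e4_plus_5
gpu                          
A100       79              84
T4         81              86
Hence 84.

84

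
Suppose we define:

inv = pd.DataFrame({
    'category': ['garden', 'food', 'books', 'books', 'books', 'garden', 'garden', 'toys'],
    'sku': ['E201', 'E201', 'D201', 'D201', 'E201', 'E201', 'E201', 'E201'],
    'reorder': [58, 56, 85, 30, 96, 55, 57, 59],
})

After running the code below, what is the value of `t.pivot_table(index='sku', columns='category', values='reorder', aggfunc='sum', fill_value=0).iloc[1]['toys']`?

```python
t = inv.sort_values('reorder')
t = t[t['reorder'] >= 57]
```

59

sort by reorder:
  category   sku  reorder
3    books  D201       30
5   garden  E201       55
1     food  E201       56
6   garden  E201       57
0   garden  E201       58
7     toys  E201       59
2    books  D201       85
4    books  E201       96
filter rows where reorder >= 57:
  category   sku  reorder
6   garden  E201       57
0   garden  E201       58
7     toys  E201       59
2    books  D201       85
4    books  E201       96
pivot: rows=sku, cols=category, sum(reorder):
category  books  garden  toys
sku                          
D201         85       0     0
E201         96     115    59
Taking the value at position 1, column 'toys' gives 59.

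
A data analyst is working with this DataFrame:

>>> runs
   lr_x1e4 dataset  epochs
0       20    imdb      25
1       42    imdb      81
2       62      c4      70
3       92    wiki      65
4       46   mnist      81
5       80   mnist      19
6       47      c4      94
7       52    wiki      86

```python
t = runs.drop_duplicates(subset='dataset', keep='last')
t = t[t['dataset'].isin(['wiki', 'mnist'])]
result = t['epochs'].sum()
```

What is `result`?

drop duplicate dataset (keep=last):
   lr_x1e4 dataset  epochs
1       42    imdb      81
5       80   mnist      19
6       47      c4      94
7       52    wiki      86
filter rows where dataset in ['wiki', 'mnist']:
   lr_x1e4 dataset  epochs
5       80   mnist      19
7       52    wiki      86
Hence 105.

105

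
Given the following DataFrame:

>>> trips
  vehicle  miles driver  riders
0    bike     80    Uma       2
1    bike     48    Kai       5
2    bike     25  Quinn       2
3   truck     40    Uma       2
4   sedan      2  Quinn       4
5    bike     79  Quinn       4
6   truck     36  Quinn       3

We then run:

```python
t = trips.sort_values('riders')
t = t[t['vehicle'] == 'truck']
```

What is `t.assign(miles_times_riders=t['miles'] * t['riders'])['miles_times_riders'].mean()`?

94.0

sort by riders:
  vehicle  miles driver  riders
0    bike     80    Uma       2
2    bike     25  Quinn       2
3   truck     40    Uma       2
6   truck     36  Quinn       3
4   sedan      2  Quinn       4
5    bike     79  Quinn       4
1    bike     48    Kai       5
filter rows where vehicle == 'truck':
  vehicle  miles driver  riders
3   truck     40    Uma       2
6   truck     36  Quinn       3
add column miles_times_riders = t['miles'] * t['riders']:
  vehicle  miles driver  riders  miles_times_riders
3   truck     40    Uma       2                  80
6   truck     36  Quinn       3                 108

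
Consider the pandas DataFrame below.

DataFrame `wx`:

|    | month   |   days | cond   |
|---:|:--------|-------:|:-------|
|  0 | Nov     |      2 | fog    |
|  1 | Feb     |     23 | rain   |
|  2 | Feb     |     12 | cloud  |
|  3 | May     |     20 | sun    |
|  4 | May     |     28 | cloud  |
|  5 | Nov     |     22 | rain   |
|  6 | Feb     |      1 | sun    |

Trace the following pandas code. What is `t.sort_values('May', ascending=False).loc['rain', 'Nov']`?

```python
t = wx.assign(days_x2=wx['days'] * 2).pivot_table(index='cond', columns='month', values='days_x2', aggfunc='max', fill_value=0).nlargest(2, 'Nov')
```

add column days_x2 = wx['days'] * 2:
  month  days   cond  days_x2
0   Nov     2    fog        4
1   Feb    23   rain       46
2   Feb    12  cloud       24
3   May    20    sun       40
4   May    28  cloud       56
5   Nov    22   rain       44
6   Feb     1    sun        2
pivot: rows=cond, cols=month, max(days_x2):
month  Feb  May  Nov
cond                
cloud   24   56    0
fog      0    0    4
rain    46    0   44
sun      2   40    0
take 2 rows with largest Nov:
month  Feb  May  Nov
cond                
rain    46    0   44
fog      0    0    4
sort by May descending:
month  Feb  May  Nov
cond                
rain    46    0   44
fog      0    0    4

44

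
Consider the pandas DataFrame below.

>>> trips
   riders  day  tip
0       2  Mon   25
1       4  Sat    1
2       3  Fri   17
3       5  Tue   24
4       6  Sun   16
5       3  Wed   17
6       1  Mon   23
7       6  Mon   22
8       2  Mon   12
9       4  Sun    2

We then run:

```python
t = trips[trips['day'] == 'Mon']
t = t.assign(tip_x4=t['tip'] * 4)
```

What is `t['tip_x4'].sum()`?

328

filter rows where day == 'Mon':
   riders  day  tip
0       2  Mon   25
6       1  Mon   23
7       6  Mon   22
8       2  Mon   12
add column tip_x4 = t['tip'] * 4:
   riders  day  tip  tip_x4
0       2  Mon   25     100
6       1  Mon   23      92
7       6  Mon   22      88
8       2  Mon   12      48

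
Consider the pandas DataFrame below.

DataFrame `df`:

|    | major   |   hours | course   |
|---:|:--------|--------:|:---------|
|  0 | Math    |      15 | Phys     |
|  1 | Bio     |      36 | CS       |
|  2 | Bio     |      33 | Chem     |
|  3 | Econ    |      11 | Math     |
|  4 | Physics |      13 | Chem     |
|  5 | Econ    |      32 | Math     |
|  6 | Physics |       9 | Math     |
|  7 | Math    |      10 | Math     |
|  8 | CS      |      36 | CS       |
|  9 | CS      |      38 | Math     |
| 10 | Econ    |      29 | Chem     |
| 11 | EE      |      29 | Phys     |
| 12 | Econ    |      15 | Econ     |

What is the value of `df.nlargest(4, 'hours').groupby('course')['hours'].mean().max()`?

38.0

take 4 rows with largest hours:
  major  hours course
9    CS     38   Math
1   Bio     36     CS
8    CS     36     CS
2   Bio     33   Chem
group by course, mean of hours:
course
CS      36.0
Chem    33.0
Math    38.0
Name: hours, dtype: float64
Taking the max of the resulting series gives 38.0.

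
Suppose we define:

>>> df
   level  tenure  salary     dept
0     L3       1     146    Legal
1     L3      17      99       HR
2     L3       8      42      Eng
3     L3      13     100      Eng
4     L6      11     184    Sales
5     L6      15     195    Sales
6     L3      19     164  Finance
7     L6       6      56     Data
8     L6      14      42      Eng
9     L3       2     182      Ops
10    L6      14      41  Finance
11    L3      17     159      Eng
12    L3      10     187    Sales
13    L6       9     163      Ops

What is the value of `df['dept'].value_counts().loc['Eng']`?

value_counts of dept:
dept
Eng        4
Sales      3
Finance    2
Ops        2
Legal      1
HR         1
Data       1
Name: count, dtype: int64
Taking the value at index 'Eng' gives 4.

4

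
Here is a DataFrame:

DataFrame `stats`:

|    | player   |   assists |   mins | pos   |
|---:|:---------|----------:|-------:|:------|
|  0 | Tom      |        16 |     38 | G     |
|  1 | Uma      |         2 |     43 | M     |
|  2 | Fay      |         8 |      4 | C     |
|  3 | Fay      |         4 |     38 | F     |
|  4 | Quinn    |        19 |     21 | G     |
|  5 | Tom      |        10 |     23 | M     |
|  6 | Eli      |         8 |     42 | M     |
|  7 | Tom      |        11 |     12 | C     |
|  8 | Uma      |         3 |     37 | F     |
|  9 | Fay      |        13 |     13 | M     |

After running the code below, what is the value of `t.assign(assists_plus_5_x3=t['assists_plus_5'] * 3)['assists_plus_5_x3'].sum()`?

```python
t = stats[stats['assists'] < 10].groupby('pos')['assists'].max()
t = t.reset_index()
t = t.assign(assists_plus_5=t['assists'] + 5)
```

filter rows where assists < 10:
  player  assists  mins pos
1    Uma        2    43   M
2    Fay        8     4   C
3    Fay        4    38   F
6    Eli        8    42   M
8    Uma        3    37   F
group by pos, max of assists:
pos
C    8
F    4
M    8
Name: assists, dtype: int64
reset_index():
  pos  assists
0   C        8
1   F        4
2   M        8
add column assists_plus_5 = t['assists'] + 5:
  pos  assists  assists_plus_5
0   C        8              13
1   F        4               9
2   M        8              13
add column assists_plus_5_x3 = t['assists_plus_5'] * 3:
  pos  assists  assists_plus_5  assists_plus_5_x3
0   C        8              13                 39
1   F        4               9                 27
2   M        8              13                 39
Reading off the sum of column 'assists_plus_5_x3', we get 105.

105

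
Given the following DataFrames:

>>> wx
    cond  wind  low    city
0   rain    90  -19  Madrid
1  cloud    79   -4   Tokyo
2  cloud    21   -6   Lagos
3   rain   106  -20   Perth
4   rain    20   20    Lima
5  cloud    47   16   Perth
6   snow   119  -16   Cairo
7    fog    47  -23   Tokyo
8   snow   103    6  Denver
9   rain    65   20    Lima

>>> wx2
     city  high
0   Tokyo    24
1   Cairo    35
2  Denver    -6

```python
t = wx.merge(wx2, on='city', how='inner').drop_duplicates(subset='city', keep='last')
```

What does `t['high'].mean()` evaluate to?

17.6666666667

merge on 'city' (how='inner') → 4 rows:
    cond  wind  low    city  high
0  cloud    79   -4   Tokyo    24
1   snow   119  -16   Cairo    35
2    fog    47  -23   Tokyo    24
3   snow   103    6  Denver    -6
drop duplicate city (keep=last):
   cond  wind  low    city  high
1  snow   119  -16   Cairo    35
2   fog    47  -23   Tokyo    24
3  snow   103    6  Denver    -6
Taking the mean of column 'high' gives 17.6666666667.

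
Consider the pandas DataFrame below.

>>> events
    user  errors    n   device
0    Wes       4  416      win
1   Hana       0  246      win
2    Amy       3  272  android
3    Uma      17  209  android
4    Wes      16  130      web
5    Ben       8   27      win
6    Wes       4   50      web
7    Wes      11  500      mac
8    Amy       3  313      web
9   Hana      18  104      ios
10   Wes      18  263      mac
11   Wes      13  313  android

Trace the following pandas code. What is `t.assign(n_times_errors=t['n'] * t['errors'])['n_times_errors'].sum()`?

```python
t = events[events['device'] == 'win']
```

1880

filter rows where device == 'win':
   user  errors    n device
0   Wes       4  416    win
1  Hana       0  246    win
5   Ben       8   27    win
add column n_times_errors = t['n'] * t['errors']:
   user  errors    n device  n_times_errors
0   Wes       4  416    win            1664
1  Hana       0  246    win               0
5   Ben       8   27    win             216
Then the sum of column 'n_times_errors': 1880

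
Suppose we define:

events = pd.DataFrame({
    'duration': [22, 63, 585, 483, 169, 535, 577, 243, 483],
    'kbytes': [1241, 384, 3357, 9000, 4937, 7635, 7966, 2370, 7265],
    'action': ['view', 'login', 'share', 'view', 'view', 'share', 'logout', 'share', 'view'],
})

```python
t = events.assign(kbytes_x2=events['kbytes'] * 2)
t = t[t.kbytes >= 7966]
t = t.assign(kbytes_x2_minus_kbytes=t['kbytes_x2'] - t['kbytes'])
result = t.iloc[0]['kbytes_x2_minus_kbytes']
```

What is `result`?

add column kbytes_x2 = events['kbytes'] * 2:
   duration  kbytes  action  kbytes_x2
0        22    1241    view       2482
1        63     384   login        768
2       585    3357   share       6714
3       483    9000    view      18000
4       169    4937    view       9874
5       535    7635   share      15270
6       577    7966  logout      15932
7       243    2370   share       4740
8       483    7265    view      14530
filter rows where kbytes >= 7966:
   duration  kbytes  action  kbytes_x2
3       483    9000    view      18000
6       577    7966  logout      15932
add column kbytes_x2_minus_kbytes = t['kbytes_x2'] - t['kbytes']:
   duration  kbytes  action  kbytes_x2  kbytes_x2_minus_kbytes
3       483    9000    view      18000                    9000
6       577    7966  logout      15932                    7966

9000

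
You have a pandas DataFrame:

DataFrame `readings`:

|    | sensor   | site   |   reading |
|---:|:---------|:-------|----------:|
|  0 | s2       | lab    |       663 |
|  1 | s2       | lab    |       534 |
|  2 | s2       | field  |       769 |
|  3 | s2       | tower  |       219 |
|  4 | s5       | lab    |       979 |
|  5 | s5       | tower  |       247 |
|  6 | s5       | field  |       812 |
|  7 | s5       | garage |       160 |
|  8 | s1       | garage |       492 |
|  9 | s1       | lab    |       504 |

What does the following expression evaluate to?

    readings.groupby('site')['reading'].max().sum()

group by site, max of reading:
site
field     812
garage    492
lab       979
tower     247
Name: reading, dtype: int64
Finally, sum of the resulting series = 2530.

2530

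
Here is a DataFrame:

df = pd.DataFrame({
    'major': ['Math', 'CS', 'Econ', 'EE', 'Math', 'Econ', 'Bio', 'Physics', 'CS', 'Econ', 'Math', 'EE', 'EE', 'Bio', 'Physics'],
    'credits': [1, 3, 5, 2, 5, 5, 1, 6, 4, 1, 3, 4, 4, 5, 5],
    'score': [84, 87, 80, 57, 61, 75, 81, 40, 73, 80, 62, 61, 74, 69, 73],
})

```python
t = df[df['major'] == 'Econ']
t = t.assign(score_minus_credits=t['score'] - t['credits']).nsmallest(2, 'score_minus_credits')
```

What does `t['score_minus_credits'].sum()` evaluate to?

145

filter rows where major == 'Econ':
  major  credits  score
2  Econ        5     80
5  Econ        5     75
9  Econ        1     80
add column score_minus_credits = t['score'] - t['credits']:
  major  credits  score  score_minus_credits
2  Econ        5     80                   75
5  Econ        5     75                   70
9  Econ        1     80                   79
take 2 rows with smallest score_minus_credits:
  major  credits  score  score_minus_credits
5  Econ        5     75                   70
2  Econ        5     80                   75
Finally, sum of column 'score_minus_credits' = 145.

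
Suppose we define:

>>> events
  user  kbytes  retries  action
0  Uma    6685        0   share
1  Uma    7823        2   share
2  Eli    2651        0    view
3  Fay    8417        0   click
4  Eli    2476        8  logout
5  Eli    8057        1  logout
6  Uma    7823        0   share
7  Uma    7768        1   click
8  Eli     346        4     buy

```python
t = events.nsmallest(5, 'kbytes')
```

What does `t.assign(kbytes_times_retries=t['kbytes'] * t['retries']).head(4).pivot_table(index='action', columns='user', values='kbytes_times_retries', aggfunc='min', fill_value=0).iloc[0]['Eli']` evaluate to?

1384

take 5 rows with smallest kbytes:
  user  kbytes  retries  action
8  Eli     346        4     buy
4  Eli    2476        8  logout
2  Eli    2651        0    view
0  Uma    6685        0   share
7  Uma    7768        1   click
add column kbytes_times_retries = t['kbytes'] * t['retries']:
  user  kbytes  retries  action  kbytes_times_retries
8  Eli     346        4     buy                  1384
4  Eli    2476        8  logout                 19808
2  Eli    2651        0    view                     0
0  Uma    6685        0   share                     0
7  Uma    7768        1   click                  7768
take first 4 rows:
  user  kbytes  retries  action  kbytes_times_retries
8  Eli     346        4     buy                  1384
4  Eli    2476        8  logout                 19808
2  Eli    2651        0    view                     0
0  Uma    6685        0   share                     0
pivot: rows=action, cols=user, min(kbytes_times_retries):
user      Eli  Uma
action            
buy      1384    0
logout  19808    0
share       0    0
view        0    0
The value at position 0, column 'Eli' is 1384.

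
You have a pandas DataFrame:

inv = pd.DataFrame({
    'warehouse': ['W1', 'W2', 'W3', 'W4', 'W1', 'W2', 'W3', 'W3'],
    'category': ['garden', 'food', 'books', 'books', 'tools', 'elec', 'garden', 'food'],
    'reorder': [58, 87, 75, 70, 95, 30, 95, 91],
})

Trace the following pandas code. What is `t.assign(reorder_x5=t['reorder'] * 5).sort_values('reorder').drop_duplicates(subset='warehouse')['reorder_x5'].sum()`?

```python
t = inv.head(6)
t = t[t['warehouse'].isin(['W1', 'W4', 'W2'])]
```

take first 6 rows:
  warehouse category  reorder
0        W1   garden       58
1        W2     food       87
2        W3    books       75
3        W4    books       70
4        W1    tools       95
5        W2     elec       30
filter rows where warehouse in ['W1', 'W4', 'W2']:
  warehouse category  reorder
0        W1   garden       58
1        W2     food       87
3        W4    books       70
4        W1    tools       95
5        W2     elec       30
add column reorder_x5 = t['reorder'] * 5:
  warehouse category  reorder  reorder_x5
0        W1   garden       58         290
1        W2     food       87         435
3        W4    books       70         350
4        W1    tools       95         475
5        W2     elec       30         150
sort by reorder:
  warehouse category  reorder  reorder_x5
5        W2     elec       30         150
0        W1   garden       58         290
3        W4    books       70         350
1        W2     food       87         435
4        W1    tools       95         475
drop duplicate warehouse (keep=first):
  warehouse category  reorder  reorder_x5
5        W2     elec       30         150
0        W1   garden       58         290
3        W4    books       70         350

790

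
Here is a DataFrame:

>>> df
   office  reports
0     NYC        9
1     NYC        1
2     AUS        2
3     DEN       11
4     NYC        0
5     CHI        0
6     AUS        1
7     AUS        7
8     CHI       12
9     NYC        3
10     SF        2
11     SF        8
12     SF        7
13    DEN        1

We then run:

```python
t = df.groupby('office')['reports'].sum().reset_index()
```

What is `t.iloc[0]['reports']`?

group by office, sum of reports:
office
AUS    10
CHI    12
DEN    12
NYC    13
SF     17
Name: reports, dtype: int64
reset_index():
  office  reports
0    AUS       10
1    CHI       12
2    DEN       12
3    NYC       13
4     SF       17
The value at position 0, column 'reports' is 10.

10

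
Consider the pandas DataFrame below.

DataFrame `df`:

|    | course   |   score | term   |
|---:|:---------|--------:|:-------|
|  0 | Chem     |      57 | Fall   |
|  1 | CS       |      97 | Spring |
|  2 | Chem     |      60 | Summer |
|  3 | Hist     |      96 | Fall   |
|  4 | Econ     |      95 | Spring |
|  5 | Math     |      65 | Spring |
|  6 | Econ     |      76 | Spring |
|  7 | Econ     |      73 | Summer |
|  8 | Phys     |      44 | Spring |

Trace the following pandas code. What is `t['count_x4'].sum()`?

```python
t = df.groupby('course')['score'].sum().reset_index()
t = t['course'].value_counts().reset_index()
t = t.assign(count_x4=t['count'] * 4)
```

24

group by course, sum of score:
course
CS       97
Chem    117
Econ    244
Hist     96
Math     65
Phys     44
Name: score, dtype: int64
reset_index():
  course  score
0     CS     97
1   Chem    117
2   Econ    244
3   Hist     96
4   Math     65
5   Phys     44
value_counts of course:
course
CS      1
Chem    1
Econ    1
Hist    1
Math    1
Phys    1
Name: count, dtype: int64
reset_index():
  course  count
0     CS      1
1   Chem      1
2   Econ      1
3   Hist      1
4   Math      1
5   Phys      1
add column count_x4 = t['count'] * 4:
  course  count  count_x4
0     CS      1         4
1   Chem      1         4
2   Econ      1         4
3   Hist      1         4
4   Math      1         4
5   Phys      1         4
Then the sum of column 'count_x4': 24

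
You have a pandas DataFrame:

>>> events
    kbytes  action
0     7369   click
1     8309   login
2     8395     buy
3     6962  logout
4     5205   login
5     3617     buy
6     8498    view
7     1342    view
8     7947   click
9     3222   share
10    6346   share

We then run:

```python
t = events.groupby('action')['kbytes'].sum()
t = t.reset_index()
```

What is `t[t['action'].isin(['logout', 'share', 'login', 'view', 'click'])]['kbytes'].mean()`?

group by action, sum of kbytes:
action
buy       12012
click     15316
login     13514
logout     6962
share      9568
view       9840
Name: kbytes, dtype: int64
reset_index():
   action  kbytes
0     buy   12012
1   click   15316
2   login   13514
3  logout    6962
4   share    9568
5    view    9840
filter rows where action in ['logout', 'share', 'login', 'view', 'click']:
   action  kbytes
1   click   15316
2   login   13514
3  logout    6962
4   share    9568
5    view    9840
mean of column 'kbytes' → 11040.0

11040.0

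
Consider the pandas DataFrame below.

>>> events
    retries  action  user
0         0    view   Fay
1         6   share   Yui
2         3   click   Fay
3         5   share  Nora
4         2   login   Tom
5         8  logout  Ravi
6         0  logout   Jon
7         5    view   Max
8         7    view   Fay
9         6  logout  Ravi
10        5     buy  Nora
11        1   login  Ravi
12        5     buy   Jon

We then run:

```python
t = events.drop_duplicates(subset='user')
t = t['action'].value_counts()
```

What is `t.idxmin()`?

drop duplicate user (keep=first):
   retries  action  user
0        0    view   Fay
1        6   share   Yui
3        5   share  Nora
4        2   login   Tom
5        8  logout  Ravi
6        0  logout   Jon
7        5    view   Max
value_counts of action:
action
view      2
share     2
logout    2
login     1
Name: count, dtype: int64
Finally, label with the smallest value = login.

login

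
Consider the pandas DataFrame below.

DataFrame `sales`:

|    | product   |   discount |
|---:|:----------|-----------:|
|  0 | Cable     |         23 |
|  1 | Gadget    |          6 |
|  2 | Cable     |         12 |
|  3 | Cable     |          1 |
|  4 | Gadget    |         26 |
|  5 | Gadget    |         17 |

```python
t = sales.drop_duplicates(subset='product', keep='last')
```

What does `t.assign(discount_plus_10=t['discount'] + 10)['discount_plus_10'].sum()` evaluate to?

drop duplicate product (keep=last):
  product  discount
3   Cable         1
5  Gadget        17
add column discount_plus_10 = t['discount'] + 10:
  product  discount  discount_plus_10
3   Cable         1                11
5  Gadget        17                27
The sum of column 'discount_plus_10' is 38.

38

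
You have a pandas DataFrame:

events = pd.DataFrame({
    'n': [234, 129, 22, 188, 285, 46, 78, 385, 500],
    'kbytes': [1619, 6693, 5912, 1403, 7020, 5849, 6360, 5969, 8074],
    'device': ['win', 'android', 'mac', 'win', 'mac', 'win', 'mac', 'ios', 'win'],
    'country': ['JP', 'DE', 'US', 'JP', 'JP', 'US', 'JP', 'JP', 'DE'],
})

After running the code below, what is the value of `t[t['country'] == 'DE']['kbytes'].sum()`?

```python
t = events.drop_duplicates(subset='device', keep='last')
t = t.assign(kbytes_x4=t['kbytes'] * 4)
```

drop duplicate device (keep=last):
     n  kbytes   device country
1  129    6693  android      DE
6   78    6360      mac      JP
7  385    5969      ios      JP
8  500    8074      win      DE
add column kbytes_x4 = t['kbytes'] * 4:
     n  kbytes   device country  kbytes_x4
1  129    6693  android      DE      26772
6   78    6360      mac      JP      25440
7  385    5969      ios      JP      23876
8  500    8074      win      DE      32296
filter rows where country == 'DE':
     n  kbytes   device country  kbytes_x4
1  129    6693  android      DE      26772
8  500    8074      win      DE      32296
Taking the sum of column 'kbytes' gives 14767.

14767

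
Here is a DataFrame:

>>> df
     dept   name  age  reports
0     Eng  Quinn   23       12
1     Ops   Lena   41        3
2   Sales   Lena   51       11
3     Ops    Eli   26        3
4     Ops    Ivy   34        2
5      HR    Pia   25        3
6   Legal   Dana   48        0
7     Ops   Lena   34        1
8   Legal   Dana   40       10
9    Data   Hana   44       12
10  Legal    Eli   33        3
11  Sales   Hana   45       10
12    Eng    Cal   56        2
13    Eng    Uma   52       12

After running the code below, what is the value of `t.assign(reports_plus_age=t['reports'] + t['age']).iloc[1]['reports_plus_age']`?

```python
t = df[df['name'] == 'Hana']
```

filter rows where name == 'Hana':
     dept  name  age  reports
9    Data  Hana   44       12
11  Sales  Hana   45       10
add column reports_plus_age = t['reports'] + t['age']:
     dept  name  age  reports  reports_plus_age
9    Data  Hana   44       12                56
11  Sales  Hana   45       10                55

55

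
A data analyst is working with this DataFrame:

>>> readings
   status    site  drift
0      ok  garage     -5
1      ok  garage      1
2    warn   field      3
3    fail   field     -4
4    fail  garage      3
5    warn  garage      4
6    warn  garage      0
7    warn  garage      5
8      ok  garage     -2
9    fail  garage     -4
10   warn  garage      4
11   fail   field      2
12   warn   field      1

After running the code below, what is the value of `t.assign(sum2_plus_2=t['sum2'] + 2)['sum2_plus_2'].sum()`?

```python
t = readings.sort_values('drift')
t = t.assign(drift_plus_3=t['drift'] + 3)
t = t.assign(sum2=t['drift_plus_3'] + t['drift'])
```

81

sort by drift:
   status    site  drift
0      ok  garage     -5
3    fail   field     -4
9    fail  garage     -4
8      ok  garage     -2
6    warn  garage      0
1      ok  garage      1
12   warn   field      1
11   fail   field      2
2    warn   field      3
4    fail  garage      3
5    warn  garage      4
10   warn  garage      4
7    warn  garage      5
add column drift_plus_3 = t['drift'] + 3:
   status    site  drift  drift_plus_3
0      ok  garage     -5            -2
3    fail   field     -4            -1
9    fail  garage     -4            -1
8      ok  garage     -2             1
6    warn  garage      0             3
1      ok  garage      1             4
12   warn   field      1             4
11   fail   field      2             5
2    warn   field      3             6
4    fail  garage      3             6
5    warn  garage      4             7
10   warn  garage      4             7
7    warn  garage      5             8
add column sum2 = t['drift_plus_3'] + t['drift']:
   status    site  drift  drift_plus_3  sum2
0      ok  garage     -5            -2    -7
3    fail   field     -4            -1    -5
9    fail  garage     -4            -1    -5
8      ok  garage     -2             1    -1
6    warn  garage      0             3     3
1      ok  garage      1             4     5
12   warn   field      1             4     5
11   fail   field      2             5     7
2    warn   field      3             6     9
4    fail  garage      3             6     9
5    warn  garage      4             7    11
10   warn  garage      4             7    11
7    warn  garage      5             8    13
add column sum2_plus_2 = t['sum2'] + 2:
   status    site  drift  drift_plus_3  sum2  sum2_plus_2
0      ok  garage     -5            -2    -7           -5
3    fail   field     -4            -1    -5           -3
9    fail  garage     -4            -1    -5           -3
8      ok  garage     -2             1    -1            1
6    warn  garage      0             3     3            5
1      ok  garage      1             4     5            7
12   warn   field      1             4     5            7
11   fail   field      2             5     7            9
2    warn   field      3             6     9           11
4    fail  garage      3             6     9           11
5    warn  garage      4             7    11           13
10   warn  garage      4             7    11           13
7    warn  garage      5             8    13           15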